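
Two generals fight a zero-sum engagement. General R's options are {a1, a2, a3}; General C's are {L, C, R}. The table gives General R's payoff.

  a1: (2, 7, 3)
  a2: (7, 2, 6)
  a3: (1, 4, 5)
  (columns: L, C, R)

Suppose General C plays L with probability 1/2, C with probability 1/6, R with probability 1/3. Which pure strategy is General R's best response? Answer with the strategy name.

a2

Expected payoff of a1: (1/2)·2 + (1/6)·7 + (1/3)·3 = 19/6.
Expected payoff of a2: (1/2)·7 + (1/6)·2 + (1/3)·6 = 35/6.
Expected payoff of a3: (1/2)·1 + (1/6)·4 + (1/3)·5 = 17/6.
The largest is 35/6, so General R's best response is a2.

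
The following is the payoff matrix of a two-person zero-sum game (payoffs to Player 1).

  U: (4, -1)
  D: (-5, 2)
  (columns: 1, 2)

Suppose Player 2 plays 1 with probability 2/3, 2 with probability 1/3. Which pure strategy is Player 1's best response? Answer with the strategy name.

Expected payoff of U: (2/3)·4 + (1/3)·(-1) = 7/3.
Expected payoff of D: (2/3)·(-5) + (1/3)·2 = -8/3.
The largest is 7/3, so Player 1's best response is U.

U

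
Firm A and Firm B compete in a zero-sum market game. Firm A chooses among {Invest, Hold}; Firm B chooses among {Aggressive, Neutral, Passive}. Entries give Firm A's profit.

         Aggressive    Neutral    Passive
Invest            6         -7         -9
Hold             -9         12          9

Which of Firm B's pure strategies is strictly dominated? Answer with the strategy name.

Neutral

Passive holds Firm A's payoff strictly below Neutral in every row: -9 < -7, 9 < 12.
So Neutral is strictly dominated for Firm B.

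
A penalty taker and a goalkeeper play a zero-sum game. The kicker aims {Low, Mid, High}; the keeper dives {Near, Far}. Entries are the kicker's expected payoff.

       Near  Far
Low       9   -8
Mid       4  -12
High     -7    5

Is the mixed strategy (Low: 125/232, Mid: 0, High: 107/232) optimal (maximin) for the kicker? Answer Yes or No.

No

Against Near this mix gives (125/232)·9 + (107/232)·(-7) = 47/29.
Against Far this mix gives (125/232)·(-8) + (107/232)·5 = -465/232.
The keeper will play Far, holding the kicker to -465/232. Shifting weight toward the row that does better against Far would raise this floor (the equalizing mix achieves -11/29 against both Far and Near), so the proposed strategy is not optimal.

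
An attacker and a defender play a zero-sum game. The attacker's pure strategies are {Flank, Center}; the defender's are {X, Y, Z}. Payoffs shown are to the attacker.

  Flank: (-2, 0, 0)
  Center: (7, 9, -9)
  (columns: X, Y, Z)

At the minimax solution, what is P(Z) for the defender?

Row minima: Flank → -2, Center → -9; maximin = -2.
Column maxima: X → 7, Y → 9, Z → 0; minimax = 0.
-2 ≠ 0, so there is no saddle point; optimal play is mixed.
Y is strictly dominated by X (it gives the attacker strictly more in every row), so the defender never plays it.
On the remaining 2×2 (Flank, Center vs X, Z):
Let the attacker play Flank with probability p. Expected payoff against X: (-2)p + 7(1−p) = −9p + 7; against Z: 0p + (-9)(1−p) = 9p − 9.
Setting these equal: −9p + 7 = 9p − 9 ⇒ −18p = -16 ⇒ p = 8/9, and the value is (-9)·(8/9) + 7 = -1.
For the defender: with q = P(X), equating Flank's and Center's payoffs gives −2q = 16q − 9 ⇒ q = 1/2.

1/2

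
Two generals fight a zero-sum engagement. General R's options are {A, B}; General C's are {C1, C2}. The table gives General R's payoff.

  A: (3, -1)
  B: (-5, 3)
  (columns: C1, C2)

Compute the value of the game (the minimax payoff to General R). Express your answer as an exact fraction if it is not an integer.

Row minima: A → -1, B → -5; maximin = -1.
Column maxima: C1 → 3, C2 → 3; minimax = 3.
-1 ≠ 3, so there is no saddle point; optimal play is mixed.
Let General R play A with probability p. Expected payoff against C1: 3p + (-5)(1−p) = 8p − 5; against C2: (-1)p + 3(1−p) = −4p + 3.
Setting these equal: 8p − 5 = −4p + 3 ⇒ 12p = 8 ⇒ p = 2/3, and the value is (8)·(2/3) − 5 = 1/3.
For General C: with q = P(C1), equating A's and B's payoffs gives 4q − 1 = −8q + 3 ⇒ q = 1/3.

1/3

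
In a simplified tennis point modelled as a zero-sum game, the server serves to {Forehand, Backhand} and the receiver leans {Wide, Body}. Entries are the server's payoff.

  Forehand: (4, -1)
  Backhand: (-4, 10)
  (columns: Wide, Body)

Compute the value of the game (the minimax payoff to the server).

36/19

Row minima: Forehand → -1, Backhand → -4; maximin = -1.
Column maxima: Wide → 4, Body → 10; minimax = 4.
-1 ≠ 4, so there is no saddle point; optimal play is mixed.
Let the server play Forehand with probability p. Expected payoff against Wide: 4p + (-4)(1−p) = 8p − 4; against Body: (-1)p + 10(1−p) = −11p + 10.
Setting these equal: 8p − 4 = −11p + 10 ⇒ 19p = 14 ⇒ p = 14/19, and the value is (8)·(14/19) − 4 = 36/19.
For the receiver: with q = P(Wide), equating Forehand's and Backhand's payoffs gives 5q − 1 = −14q + 10 ⇒ q = 11/19.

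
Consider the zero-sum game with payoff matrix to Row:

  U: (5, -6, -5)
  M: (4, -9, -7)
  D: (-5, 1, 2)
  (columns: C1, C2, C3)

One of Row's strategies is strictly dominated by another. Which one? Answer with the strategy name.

U gives a strictly higher payoff than M against every column: 5 > 4, -6 > -9, -5 > -7.
So M is strictly dominated and Row never plays it.

M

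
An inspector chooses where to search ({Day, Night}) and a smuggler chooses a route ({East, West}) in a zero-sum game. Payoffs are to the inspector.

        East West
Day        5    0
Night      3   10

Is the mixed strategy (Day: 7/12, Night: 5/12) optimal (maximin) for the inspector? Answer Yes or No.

Against East this mix gives (7/12)·5 + (5/12)·3 = 25/6.
Against West this mix gives (7/12)·0 + (5/12)·10 = 25/6.
All of the smuggler's active replies (East, West) yield 25/6, and no column does worse for the inspector. The mix makes the smuggler indifferent and guarantees 25/6, so it is optimal.

Yes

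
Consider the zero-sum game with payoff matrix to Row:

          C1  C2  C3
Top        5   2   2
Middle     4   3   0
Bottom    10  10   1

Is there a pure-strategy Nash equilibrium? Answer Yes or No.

Yes

Row minima: Top → 2, Middle → 0, Bottom → 1; maximin = 2.
Column maxima: C1 → 10, C2 → 10, C3 → 2; minimax = 2.
maximin = minimax = 2, so a saddle point exists.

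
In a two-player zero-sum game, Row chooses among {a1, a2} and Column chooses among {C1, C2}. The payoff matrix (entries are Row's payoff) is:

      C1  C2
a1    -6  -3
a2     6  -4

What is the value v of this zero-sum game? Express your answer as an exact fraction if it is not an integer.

Row minima: a1 → -6, a2 → -4; maximin = -4.
Column maxima: C1 → 6, C2 → -3; minimax = -3.
-4 ≠ -3, so there is no saddle point; optimal play is mixed.
Let Row play a1 with probability p. Expected payoff against C1: (-6)p + 6(1−p) = −12p + 6; against C2: (-3)p + (-4)(1−p) = p − 4.
Setting these equal: −12p + 6 = p − 4 ⇒ −13p = -10 ⇒ p = 10/13, and the value is (-12)·(10/13) + 6 = -42/13.
For Column: with q = P(C1), equating a1's and a2's payoffs gives −3q − 3 = 10q − 4 ⇒ q = 1/13.

-42/13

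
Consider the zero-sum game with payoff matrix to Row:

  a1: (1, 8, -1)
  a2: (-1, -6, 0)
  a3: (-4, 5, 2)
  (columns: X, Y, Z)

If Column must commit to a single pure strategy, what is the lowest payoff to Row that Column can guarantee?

Column maxima: X → 1, Y → 8, Z → 2.
The smallest of these is 1.

1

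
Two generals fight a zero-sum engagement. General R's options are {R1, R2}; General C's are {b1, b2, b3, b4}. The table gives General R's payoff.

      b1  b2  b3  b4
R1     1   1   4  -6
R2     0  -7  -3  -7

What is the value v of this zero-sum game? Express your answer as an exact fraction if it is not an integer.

Row minima: R1 → -6, R2 → -7; maximin = -6.
Column maxima: b1 → 1, b2 → 1, b3 → 4, b4 → -6; minimax = -6.
Since maximin = minimax = -6, there is a saddle point and the value is -6.

-6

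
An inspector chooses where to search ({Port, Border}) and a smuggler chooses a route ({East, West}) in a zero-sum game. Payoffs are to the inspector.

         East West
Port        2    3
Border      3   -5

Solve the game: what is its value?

Row minima: Port → 2, Border → -5; maximin = 2.
Column maxima: East → 3, West → 3; minimax = 3.
2 ≠ 3, so there is no saddle point; optimal play is mixed.
Let the inspector play Port with probability p. Expected payoff against East: 2p + 3(1−p) = −p + 3; against West: 3p + (-5)(1−p) = 8p − 5.
Setting these equal: −p + 3 = 8p − 5 ⇒ −9p = -8 ⇒ p = 8/9, and the value is (-1)·(8/9) + 3 = 19/9.
For the smuggler: with q = P(East), equating Port's and Border's payoffs gives −q + 3 = 8q − 5 ⇒ q = 8/9.

19/9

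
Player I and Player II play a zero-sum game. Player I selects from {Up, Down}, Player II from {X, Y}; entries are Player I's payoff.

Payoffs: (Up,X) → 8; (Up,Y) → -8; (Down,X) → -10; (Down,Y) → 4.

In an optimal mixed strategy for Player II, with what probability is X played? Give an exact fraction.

2/5

Row minima: Up → -8, Down → -10; maximin = -8.
Column maxima: X → 8, Y → 4; minimax = 4.
-8 ≠ 4, so there is no saddle point; optimal play is mixed.
Let Player I play Up with probability p. Expected payoff against X: 8p + (-10)(1−p) = 18p − 10; against Y: (-8)p + 4(1−p) = −12p + 4.
Setting these equal: 18p − 10 = −12p + 4 ⇒ 30p = 14 ⇒ p = 7/15, and the value is (18)·(7/15) − 10 = -8/5.
For Player II: with q = P(X), equating Up's and Down's payoffs gives 16q − 8 = −14q + 4 ⇒ q = 2/5.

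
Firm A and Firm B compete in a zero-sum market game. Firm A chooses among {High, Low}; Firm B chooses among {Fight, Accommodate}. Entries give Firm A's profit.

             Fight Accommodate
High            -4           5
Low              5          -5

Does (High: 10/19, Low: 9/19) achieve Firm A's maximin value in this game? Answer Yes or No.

Against Fight this mix gives (10/19)·(-4) + (9/19)·5 = 5/19.
Against Accommodate this mix gives (10/19)·5 + (9/19)·(-5) = 5/19.
All of Firm B's active replies (Fight, Accommodate) yield 5/19, and no column does worse for Firm A. The mix makes Firm B indifferent and guarantees 5/19, so it is optimal.

Yes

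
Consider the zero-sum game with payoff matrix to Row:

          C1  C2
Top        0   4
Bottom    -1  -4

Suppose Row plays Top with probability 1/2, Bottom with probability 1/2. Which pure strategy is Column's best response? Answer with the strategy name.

C1

If Column plays C1, Row's expected payoff is (1/2)·0 + (1/2)·(-1) = -1/2.
If Column plays C2, Row's expected payoff is (1/2)·4 + (1/2)·(-4) = 0.
Column minimizes Row's payoff; the smallest is -1/2, so the best response is C1.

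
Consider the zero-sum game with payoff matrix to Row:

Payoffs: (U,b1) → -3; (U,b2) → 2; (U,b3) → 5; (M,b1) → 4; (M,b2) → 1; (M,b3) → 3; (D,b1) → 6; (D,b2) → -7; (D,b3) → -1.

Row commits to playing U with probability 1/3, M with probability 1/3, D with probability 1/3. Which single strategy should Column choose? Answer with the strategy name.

If Column plays b1, Row's expected payoff is (1/3)·(-3) + (1/3)·4 + (1/3)·6 = 7/3.
If Column plays b2, Row's expected payoff is (1/3)·2 + (1/3)·1 + (1/3)·(-7) = -4/3.
If Column plays b3, Row's expected payoff is (1/3)·5 + (1/3)·3 + (1/3)·(-1) = 7/3.
Column minimizes Row's payoff; the smallest is -4/3, so the best response is b2.

b2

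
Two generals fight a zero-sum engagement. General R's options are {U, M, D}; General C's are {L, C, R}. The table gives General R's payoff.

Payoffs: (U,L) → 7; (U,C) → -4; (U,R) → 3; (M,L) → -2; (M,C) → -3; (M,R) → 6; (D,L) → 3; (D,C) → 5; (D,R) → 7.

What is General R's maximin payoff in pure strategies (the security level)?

3

Row minima: U → -4, M → -3, D → 3.
The best of these is 3.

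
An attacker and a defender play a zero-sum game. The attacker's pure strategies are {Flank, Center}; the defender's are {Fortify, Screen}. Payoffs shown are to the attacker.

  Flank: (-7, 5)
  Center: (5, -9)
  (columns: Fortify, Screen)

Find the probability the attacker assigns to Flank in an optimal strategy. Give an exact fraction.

Row minima: Flank → -7, Center → -9; maximin = -7.
Column maxima: Fortify → 5, Screen → 5; minimax = 5.
-7 ≠ 5, so there is no saddle point; optimal play is mixed.
Let the attacker play Flank with probability p. Expected payoff against Fortify: (-7)p + 5(1−p) = −12p + 5; against Screen: 5p + (-9)(1−p) = 14p − 9.
Setting these equal: −12p + 5 = 14p − 9 ⇒ −26p = -14 ⇒ p = 7/13, and the value is (-12)·(7/13) + 5 = -19/13.
For the defender: with q = P(Fortify), equating Flank's and Center's payoffs gives −12q + 5 = 14q − 9 ⇒ q = 7/13.

7/13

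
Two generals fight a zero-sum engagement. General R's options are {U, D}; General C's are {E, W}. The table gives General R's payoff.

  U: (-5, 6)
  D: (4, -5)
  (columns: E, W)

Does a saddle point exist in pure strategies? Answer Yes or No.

No

Row minima: U → -5, D → -5; maximin = -5.
Column maxima: E → 4, W → 6; minimax = 4.
-5 ≠ 4, so no pure-strategy equilibrium exists.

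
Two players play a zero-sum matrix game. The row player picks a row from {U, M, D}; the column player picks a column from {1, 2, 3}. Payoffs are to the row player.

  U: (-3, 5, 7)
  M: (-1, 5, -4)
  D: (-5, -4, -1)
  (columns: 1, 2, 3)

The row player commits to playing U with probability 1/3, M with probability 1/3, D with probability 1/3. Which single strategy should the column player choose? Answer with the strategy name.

If the column player plays 1, the row player's expected payoff is (1/3)·(-3) + (1/3)·(-1) + (1/3)·(-5) = -3.
If the column player plays 2, the row player's expected payoff is (1/3)·5 + (1/3)·5 + (1/3)·(-4) = 2.
If the column player plays 3, the row player's expected payoff is (1/3)·7 + (1/3)·(-4) + (1/3)·(-1) = 2/3.
The column player minimizes the row player's payoff; the smallest is -3, so the best response is 1.

1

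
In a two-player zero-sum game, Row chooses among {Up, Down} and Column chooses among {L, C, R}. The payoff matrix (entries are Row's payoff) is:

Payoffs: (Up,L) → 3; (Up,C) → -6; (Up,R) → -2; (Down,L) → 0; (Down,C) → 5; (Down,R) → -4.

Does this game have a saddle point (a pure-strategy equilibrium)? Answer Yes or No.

Row minima: Up → -6, Down → -4; maximin = -4.
Column maxima: L → 3, C → 5, R → -2; minimax = -2.
-4 ≠ -2, so no pure-strategy equilibrium exists.

No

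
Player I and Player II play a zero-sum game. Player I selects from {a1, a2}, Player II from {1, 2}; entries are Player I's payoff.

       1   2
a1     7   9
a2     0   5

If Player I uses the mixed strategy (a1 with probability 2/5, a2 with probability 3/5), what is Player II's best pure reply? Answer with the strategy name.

1

If Player II plays 1, Player I's expected payoff is (2/5)·7 + (3/5)·0 = 14/5.
If Player II plays 2, Player I's expected payoff is (2/5)·9 + (3/5)·5 = 33/5.
Player II minimizes Player I's payoff; the smallest is 14/5, so the best response is 1.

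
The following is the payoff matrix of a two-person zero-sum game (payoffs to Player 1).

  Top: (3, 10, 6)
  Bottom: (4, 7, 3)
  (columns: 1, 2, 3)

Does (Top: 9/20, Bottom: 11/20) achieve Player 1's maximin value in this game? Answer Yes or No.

Against 1 this mix gives (9/20)·3 + (11/20)·4 = 71/20.
Against 2 this mix gives (9/20)·10 + (11/20)·7 = 167/20.
Against 3 this mix gives (9/20)·6 + (11/20)·3 = 87/20.
Player 2 will play 1, holding Player 1 to 71/20. Shifting weight toward the row that does better against 1 would raise this floor (the equalizing mix achieves 15/4 against both 1 and 3), so the proposed strategy is not optimal.

No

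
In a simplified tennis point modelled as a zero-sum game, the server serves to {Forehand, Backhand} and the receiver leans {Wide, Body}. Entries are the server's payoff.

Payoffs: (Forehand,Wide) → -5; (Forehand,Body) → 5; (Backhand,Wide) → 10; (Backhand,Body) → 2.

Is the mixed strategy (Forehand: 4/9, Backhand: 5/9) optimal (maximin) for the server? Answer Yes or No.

Yes

Against Wide this mix gives (4/9)·(-5) + (5/9)·10 = 10/3.
Against Body this mix gives (4/9)·5 + (5/9)·2 = 10/3.
All of the receiver's active replies (Wide, Body) yield 10/3, and no column does worse for the server. The mix makes the receiver indifferent and guarantees 10/3, so it is optimal.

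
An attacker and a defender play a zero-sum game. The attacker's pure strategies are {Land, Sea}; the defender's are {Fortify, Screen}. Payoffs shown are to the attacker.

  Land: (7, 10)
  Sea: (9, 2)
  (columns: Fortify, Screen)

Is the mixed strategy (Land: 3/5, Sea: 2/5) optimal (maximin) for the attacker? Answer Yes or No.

Against Fortify this mix gives (3/5)·7 + (2/5)·9 = 39/5.
Against Screen this mix gives (3/5)·10 + (2/5)·2 = 34/5.
The defender will play Screen, holding the attacker to 34/5. Shifting weight toward the row that does better against Screen would raise this floor (the equalizing mix achieves 38/5 against both Screen and Fortify), so the proposed strategy is not optimal.

No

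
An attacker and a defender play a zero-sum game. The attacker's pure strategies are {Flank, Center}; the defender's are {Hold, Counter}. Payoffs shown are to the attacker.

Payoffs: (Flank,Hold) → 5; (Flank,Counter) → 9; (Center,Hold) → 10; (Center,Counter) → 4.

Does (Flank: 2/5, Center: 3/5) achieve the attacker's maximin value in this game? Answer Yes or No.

Against Hold this mix gives (2/5)·5 + (3/5)·10 = 8.
Against Counter this mix gives (2/5)·9 + (3/5)·4 = 6.
The defender will play Counter, holding the attacker to 6. Shifting weight toward the row that does better against Counter would raise this floor (the equalizing mix achieves 7 against both Counter and Hold), so the proposed strategy is not optimal.

No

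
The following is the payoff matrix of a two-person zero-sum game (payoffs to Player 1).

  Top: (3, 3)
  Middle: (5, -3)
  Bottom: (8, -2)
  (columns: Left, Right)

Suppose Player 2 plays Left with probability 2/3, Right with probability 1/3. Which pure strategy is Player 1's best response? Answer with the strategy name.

Expected payoff of Top: (2/3)·3 + (1/3)·3 = 3.
Expected payoff of Middle: (2/3)·5 + (1/3)·(-3) = 7/3.
Expected payoff of Bottom: (2/3)·8 + (1/3)·(-2) = 14/3.
The largest is 14/3, so Player 1's best response is Bottom.

Bottom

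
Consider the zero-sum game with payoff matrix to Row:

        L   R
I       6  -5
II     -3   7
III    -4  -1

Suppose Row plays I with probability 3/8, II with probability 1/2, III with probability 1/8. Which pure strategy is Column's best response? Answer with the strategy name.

L

If Column plays L, Row's expected payoff is (3/8)·6 + (1/2)·(-3) + (1/8)·(-4) = 1/4.
If Column plays R, Row's expected payoff is (3/8)·(-5) + (1/2)·7 + (1/8)·(-1) = 3/2.
Column minimizes Row's payoff; the smallest is 1/4, so the best response is L.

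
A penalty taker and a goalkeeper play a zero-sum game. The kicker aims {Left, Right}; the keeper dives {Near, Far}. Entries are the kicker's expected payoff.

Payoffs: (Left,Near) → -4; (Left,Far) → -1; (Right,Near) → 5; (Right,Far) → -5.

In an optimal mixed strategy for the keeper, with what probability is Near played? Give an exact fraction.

Row minima: Left → -4, Right → -5; maximin = -4.
Column maxima: Near → 5, Far → -1; minimax = -1.
-4 ≠ -1, so there is no saddle point; optimal play is mixed.
Let the kicker play Left with probability p. Expected payoff against Near: (-4)p + 5(1−p) = −9p + 5; against Far: (-1)p + (-5)(1−p) = 4p − 5.
Setting these equal: −9p + 5 = 4p − 5 ⇒ −13p = -10 ⇒ p = 10/13, and the value is (-9)·(10/13) + 5 = -25/13.
For the keeper: with q = P(Near), equating Left's and Right's payoffs gives −3q − 1 = 10q − 5 ⇒ q = 4/13.

4/13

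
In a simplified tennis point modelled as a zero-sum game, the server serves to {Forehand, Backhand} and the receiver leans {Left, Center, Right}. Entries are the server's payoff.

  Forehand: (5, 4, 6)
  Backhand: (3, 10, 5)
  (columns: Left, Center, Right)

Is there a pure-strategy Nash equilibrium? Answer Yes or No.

Row minima: Forehand → 4, Backhand → 3; maximin = 4.
Column maxima: Left → 5, Center → 10, Right → 6; minimax = 5.
4 ≠ 5, so no pure-strategy equilibrium exists.

No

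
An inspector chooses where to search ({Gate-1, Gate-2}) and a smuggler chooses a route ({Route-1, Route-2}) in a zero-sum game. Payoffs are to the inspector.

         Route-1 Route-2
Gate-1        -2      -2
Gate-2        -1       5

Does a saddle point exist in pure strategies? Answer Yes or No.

Row minima: Gate-1 → -2, Gate-2 → -1; maximin = -1.
Column maxima: Route-1 → -1, Route-2 → 5; minimax = -1.
maximin = minimax = -1, so a saddle point exists.

Yes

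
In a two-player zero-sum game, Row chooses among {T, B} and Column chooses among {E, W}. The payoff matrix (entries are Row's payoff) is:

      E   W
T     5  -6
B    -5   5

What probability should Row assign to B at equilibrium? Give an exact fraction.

Row minima: T → -6, B → -5; maximin = -5.
Column maxima: E → 5, W → 5; minimax = 5.
-5 ≠ 5, so there is no saddle point; optimal play is mixed.
Let Row play T with probability p. Expected payoff against E: 5p + (-5)(1−p) = 10p − 5; against W: (-6)p + 5(1−p) = −11p + 5.
Setting these equal: 10p − 5 = −11p + 5 ⇒ 21p = 10 ⇒ p = 10/21, and the value is (10)·(10/21) − 5 = -5/21.
For Column: with q = P(E), equating T's and B's payoffs gives 11q − 6 = −10q + 5 ⇒ q = 11/21.

11/21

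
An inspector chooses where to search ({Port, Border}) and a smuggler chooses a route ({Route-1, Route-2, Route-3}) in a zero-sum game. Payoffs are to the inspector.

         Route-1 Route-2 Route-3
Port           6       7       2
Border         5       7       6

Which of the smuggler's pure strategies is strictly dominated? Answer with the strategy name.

Route-2

Route-1 holds the inspector's payoff strictly below Route-2 in every row: 6 < 7, 5 < 7.
So Route-2 is strictly dominated for the smuggler.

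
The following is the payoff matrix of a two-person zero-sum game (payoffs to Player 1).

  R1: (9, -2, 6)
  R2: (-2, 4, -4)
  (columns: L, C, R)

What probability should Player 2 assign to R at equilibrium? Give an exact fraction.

Row minima: R1 → -2, R2 → -4; maximin = -2.
Column maxima: L → 9, C → 4, R → 6; minimax = 4.
-2 ≠ 4, so there is no saddle point; optimal play is mixed.
L is strictly dominated by R (it gives Player 1 strictly more in every row), so Player 2 never plays it.
On the remaining 2×2 (R1, R2 vs C, R):
Let Player 1 play R1 with probability p. Expected payoff against C: (-2)p + 4(1−p) = −6p + 4; against R: 6p + (-4)(1−p) = 10p − 4.
Setting these equal: −6p + 4 = 10p − 4 ⇒ −16p = -8 ⇒ p = 1/2, and the value is (-6)·(1/2) + 4 = 1.
For Player 2: with q = P(C), equating R1's and R2's payoffs gives −8q + 6 = 8q − 4 ⇒ q = 5/8.

3/8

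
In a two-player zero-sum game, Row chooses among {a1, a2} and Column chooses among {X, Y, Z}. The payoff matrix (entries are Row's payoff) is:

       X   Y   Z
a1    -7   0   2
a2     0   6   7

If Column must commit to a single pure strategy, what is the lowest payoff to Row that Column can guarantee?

Column maxima: X → 0, Y → 6, Z → 7.
The smallest of these is 0.

0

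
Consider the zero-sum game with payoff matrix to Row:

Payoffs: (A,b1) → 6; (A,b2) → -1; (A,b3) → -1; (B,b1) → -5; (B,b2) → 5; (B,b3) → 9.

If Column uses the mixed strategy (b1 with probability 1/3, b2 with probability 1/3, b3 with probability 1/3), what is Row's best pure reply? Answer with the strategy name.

Expected payoff of A: (1/3)·6 + (1/3)·(-1) + (1/3)·(-1) = 4/3.
Expected payoff of B: (1/3)·(-5) + (1/3)·5 + (1/3)·9 = 3.
The largest is 3, so Row's best response is B.

B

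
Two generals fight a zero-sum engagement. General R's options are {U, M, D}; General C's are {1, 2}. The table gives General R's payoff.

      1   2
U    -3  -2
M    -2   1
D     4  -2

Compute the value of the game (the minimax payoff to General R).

Row minima: U → -3, M → -2, D → -2; maximin = -2.
Column maxima: 1 → 4, 2 → 1; minimax = 1.
-2 ≠ 1, so there is no saddle point; optimal play is mixed.
U is strictly dominated by M, so General R never plays it.
On the remaining 2×2 (M, D vs 1, 2):
Let General R play M with probability p. Expected payoff against 1: (-2)p + 4(1−p) = −6p + 4; against 2: 1p + (-2)(1−p) = 3p − 2.
Setting these equal: −6p + 4 = 3p − 2 ⇒ −9p = -6 ⇒ p = 2/3, and the value is (-6)·(2/3) + 4 = 0.
For General C: with q = P(1), equating M's and D's payoffs gives −3q + 1 = 6q − 2 ⇒ q = 1/3.

0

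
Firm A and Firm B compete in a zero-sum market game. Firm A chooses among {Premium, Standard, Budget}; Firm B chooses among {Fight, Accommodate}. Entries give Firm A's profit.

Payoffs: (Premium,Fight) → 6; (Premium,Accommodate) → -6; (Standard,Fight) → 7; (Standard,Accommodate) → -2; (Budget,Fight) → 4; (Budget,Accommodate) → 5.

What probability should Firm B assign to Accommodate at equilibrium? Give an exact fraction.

Row minima: Premium → -6, Standard → -2, Budget → 4; maximin = 4.
Column maxima: Fight → 7, Accommodate → 5; minimax = 5.
4 ≠ 5, so there is no saddle point; optimal play is mixed.
Premium is strictly dominated by Standard, so Firm A never plays it.
On the remaining 2×2 (Standard, Budget vs Fight, Accommodate):
Let Firm A play Standard with probability p. Expected payoff against Fight: 7p + 4(1−p) = 3p + 4; against Accommodate: (-2)p + 5(1−p) = −7p + 5.
Setting these equal: 3p + 4 = −7p + 5 ⇒ 10p = 1 ⇒ p = 1/10, and the value is (3)·(1/10) + 4 = 43/10.
For Firm B: with q = P(Fight), equating Standard's and Budget's payoffs gives 9q − 2 = −q + 5 ⇒ q = 7/10.

3/10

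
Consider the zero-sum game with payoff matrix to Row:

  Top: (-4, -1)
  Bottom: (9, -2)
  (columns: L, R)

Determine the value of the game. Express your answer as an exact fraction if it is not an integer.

-17/14

Row minima: Top → -4, Bottom → -2; maximin = -2.
Column maxima: L → 9, R → -1; minimax = -1.
-2 ≠ -1, so there is no saddle point; optimal play is mixed.
Let Row play Top with probability p. Expected payoff against L: (-4)p + 9(1−p) = −13p + 9; against R: (-1)p + (-2)(1−p) = p − 2.
Setting these equal: −13p + 9 = p − 2 ⇒ −14p = -11 ⇒ p = 11/14, and the value is (-13)·(11/14) + 9 = -17/14.
For Column: with q = P(L), equating Top's and Bottom's payoffs gives −3q − 1 = 11q − 2 ⇒ q = 1/14.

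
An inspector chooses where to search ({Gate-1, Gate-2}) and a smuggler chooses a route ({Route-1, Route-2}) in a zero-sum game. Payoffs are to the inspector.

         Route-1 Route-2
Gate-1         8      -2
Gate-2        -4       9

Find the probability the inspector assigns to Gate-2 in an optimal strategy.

10/23

Row minima: Gate-1 → -2, Gate-2 → -4; maximin = -2.
Column maxima: Route-1 → 8, Route-2 → 9; minimax = 8.
-2 ≠ 8, so there is no saddle point; optimal play is mixed.
Let the inspector play Gate-1 with probability p. Expected payoff against Route-1: 8p + (-4)(1−p) = 12p − 4; against Route-2: (-2)p + 9(1−p) = −11p + 9.
Setting these equal: 12p − 4 = −11p + 9 ⇒ 23p = 13 ⇒ p = 13/23, and the value is (12)·(13/23) − 4 = 64/23.
For the smuggler: with q = P(Route-1), equating Gate-1's and Gate-2's payoffs gives 10q − 2 = −13q + 9 ⇒ q = 11/23.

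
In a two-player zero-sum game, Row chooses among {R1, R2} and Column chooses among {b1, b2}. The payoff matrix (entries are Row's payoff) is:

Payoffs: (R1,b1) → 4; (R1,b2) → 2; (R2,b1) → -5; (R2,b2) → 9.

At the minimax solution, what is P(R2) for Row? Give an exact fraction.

Row minima: R1 → 2, R2 → -5; maximin = 2.
Column maxima: b1 → 4, b2 → 9; minimax = 4.
2 ≠ 4, so there is no saddle point; optimal play is mixed.
Let Row play R1 with probability p. Expected payoff against b1: 4p + (-5)(1−p) = 9p − 5; against b2: 2p + 9(1−p) = −7p + 9.
Setting these equal: 9p − 5 = −7p + 9 ⇒ 16p = 14 ⇒ p = 7/8, and the value is (9)·(7/8) − 5 = 23/8.
For Column: with q = P(b1), equating R1's and R2's payoffs gives 2q + 2 = −14q + 9 ⇒ q = 7/16.

1/8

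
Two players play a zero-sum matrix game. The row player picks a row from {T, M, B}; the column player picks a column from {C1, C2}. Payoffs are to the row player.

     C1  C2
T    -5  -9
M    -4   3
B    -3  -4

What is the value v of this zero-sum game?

-25/8

Row minima: T → -9, M → -4, B → -4; maximin = -4.
Column maxima: C1 → -3, C2 → 3; minimax = -3.
-4 ≠ -3, so there is no saddle point; optimal play is mixed.
T is strictly dominated by M, so the row player never plays it.
On the remaining 2×2 (M, B vs C1, C2):
Let the row player play M with probability p. Expected payoff against C1: (-4)p + (-3)(1−p) = −p − 3; against C2: 3p + (-4)(1−p) = 7p − 4.
Setting these equal: −p − 3 = 7p − 4 ⇒ −8p = -1 ⇒ p = 1/8, and the value is (-1)·(1/8) − 3 = -25/8.
For the column player: with q = P(C1), equating M's and B's payoffs gives −7q + 3 = q − 4 ⇒ q = 7/8.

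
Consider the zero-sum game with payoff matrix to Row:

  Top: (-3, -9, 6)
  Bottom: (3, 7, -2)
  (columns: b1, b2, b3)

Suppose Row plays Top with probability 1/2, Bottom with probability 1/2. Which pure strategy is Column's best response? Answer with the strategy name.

b2

If Column plays b1, Row's expected payoff is (1/2)·(-3) + (1/2)·3 = 0.
If Column plays b2, Row's expected payoff is (1/2)·(-9) + (1/2)·7 = -1.
If Column plays b3, Row's expected payoff is (1/2)·6 + (1/2)·(-2) = 2.
Column minimizes Row's payoff; the smallest is -1, so the best response is b2.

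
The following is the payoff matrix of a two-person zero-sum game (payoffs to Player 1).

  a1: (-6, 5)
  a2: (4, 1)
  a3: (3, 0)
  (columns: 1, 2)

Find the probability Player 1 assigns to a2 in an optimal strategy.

Row minima: a1 → -6, a2 → 1, a3 → 0; maximin = 1.
Column maxima: 1 → 4, 2 → 5; minimax = 4.
1 ≠ 4, so there is no saddle point; optimal play is mixed.
a3 is strictly dominated by a2, so Player 1 never plays it.
On the remaining 2×2 (a1, a2 vs 1, 2):
Let Player 1 play a1 with probability p. Expected payoff against 1: (-6)p + 4(1−p) = −10p + 4; against 2: 5p + 1(1−p) = 4p + 1.
Setting these equal: −10p + 4 = 4p + 1 ⇒ −14p = -3 ⇒ p = 3/14, and the value is (-10)·(3/14) + 4 = 13/7.
For Player 2: with q = P(1), equating a1's and a2's payoffs gives −11q + 5 = 3q + 1 ⇒ q = 2/7.

11/14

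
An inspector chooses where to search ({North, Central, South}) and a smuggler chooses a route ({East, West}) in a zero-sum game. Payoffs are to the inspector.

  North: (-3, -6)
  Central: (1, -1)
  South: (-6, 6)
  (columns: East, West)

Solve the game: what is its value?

Row minima: North → -6, Central → -1, South → -6; maximin = -1.
Column maxima: East → 1, West → 6; minimax = 1.
-1 ≠ 1, so there is no saddle point; optimal play is mixed.
North is strictly dominated by Central, so the inspector never plays it.
On the remaining 2×2 (Central, South vs East, West):
Let the inspector play Central with probability p. Expected payoff against East: 1p + (-6)(1−p) = 7p − 6; against West: (-1)p + 6(1−p) = −7p + 6.
Setting these equal: 7p − 6 = −7p + 6 ⇒ 14p = 12 ⇒ p = 6/7, and the value is (7)·(6/7) − 6 = 0.
For the smuggler: with q = P(East), equating Central's and South's payoffs gives 2q − 1 = −12q + 6 ⇒ q = 1/2.

0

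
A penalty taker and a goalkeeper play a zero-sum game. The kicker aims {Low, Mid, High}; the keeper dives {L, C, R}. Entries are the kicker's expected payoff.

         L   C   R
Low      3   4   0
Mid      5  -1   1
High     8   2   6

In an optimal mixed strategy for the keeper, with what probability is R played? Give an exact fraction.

Row minima: Low → 0, Mid → -1, High → 2; maximin = 2.
Column maxima: L → 8, C → 4, R → 6; minimax = 4.
2 ≠ 4, so there is no saddle point; optimal play is mixed.
Mid is strictly dominated by High, so the kicker never plays it.
L is strictly dominated by R (it gives the kicker strictly more in every row), so the keeper never plays it.
On the remaining 2×2 (Low, High vs C, R):
Let the kicker play Low with probability p. Expected payoff against C: 4p + 2(1−p) = 2p + 2; against R: 0p + 6(1−p) = −6p + 6.
Setting these equal: 2p + 2 = −6p + 6 ⇒ 8p = 4 ⇒ p = 1/2, and the value is (2)·(1/2) + 2 = 3.
For the keeper: with q = P(C), equating Low's and High's payoffs gives 4q = −4q + 6 ⇒ q = 3/4.

1/4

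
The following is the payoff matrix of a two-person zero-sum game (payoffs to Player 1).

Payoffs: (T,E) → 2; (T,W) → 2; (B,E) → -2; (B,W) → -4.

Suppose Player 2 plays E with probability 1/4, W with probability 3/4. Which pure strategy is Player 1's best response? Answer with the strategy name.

T

Expected payoff of T: (1/4)·2 + (3/4)·2 = 2.
Expected payoff of B: (1/4)·(-2) + (3/4)·(-4) = -7/2.
The largest is 2, so Player 1's best response is T.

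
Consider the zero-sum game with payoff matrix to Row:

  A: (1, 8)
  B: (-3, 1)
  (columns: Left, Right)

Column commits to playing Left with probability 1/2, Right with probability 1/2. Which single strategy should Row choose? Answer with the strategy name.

A

Expected payoff of A: (1/2)·1 + (1/2)·8 = 9/2.
Expected payoff of B: (1/2)·(-3) + (1/2)·1 = -1.
The largest is 9/2, so Row's best response is A.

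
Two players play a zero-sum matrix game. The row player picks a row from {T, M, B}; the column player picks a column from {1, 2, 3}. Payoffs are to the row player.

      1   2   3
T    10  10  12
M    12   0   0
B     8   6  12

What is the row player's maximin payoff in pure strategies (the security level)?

10

Row minima: T → 10, M → 0, B → 6.
The best of these is 10.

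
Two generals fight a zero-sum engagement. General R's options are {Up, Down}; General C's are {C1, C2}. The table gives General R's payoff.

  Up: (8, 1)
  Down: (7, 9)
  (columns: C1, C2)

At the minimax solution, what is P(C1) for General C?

Row minima: Up → 1, Down → 7; maximin = 7.
Column maxima: C1 → 8, C2 → 9; minimax = 8.
7 ≠ 8, so there is no saddle point; optimal play is mixed.
Let General R play Up with probability p. Expected payoff against C1: 8p + 7(1−p) = p + 7; against C2: 1p + 9(1−p) = −8p + 9.
Setting these equal: p + 7 = −8p + 9 ⇒ 9p = 2 ⇒ p = 2/9, and the value is (1)·(2/9) + 7 = 65/9.
For General C: with q = P(C1), equating Up's and Down's payoffs gives 7q + 1 = −2q + 9 ⇒ q = 8/9.

8/9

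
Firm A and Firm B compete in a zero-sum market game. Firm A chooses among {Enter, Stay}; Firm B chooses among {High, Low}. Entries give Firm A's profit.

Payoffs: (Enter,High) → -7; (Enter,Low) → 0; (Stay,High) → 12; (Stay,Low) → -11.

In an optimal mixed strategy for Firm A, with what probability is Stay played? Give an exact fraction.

Row minima: Enter → -7, Stay → -11; maximin = -7.
Column maxima: High → 12, Low → 0; minimax = 0.
-7 ≠ 0, so there is no saddle point; optimal play is mixed.
Let Firm A play Enter with probability p. Expected payoff against High: (-7)p + 12(1−p) = −19p + 12; against Low: 0p + (-11)(1−p) = 11p − 11.
Setting these equal: −19p + 12 = 11p − 11 ⇒ −30p = -23 ⇒ p = 23/30, and the value is (-19)·(23/30) + 12 = -77/30.
For Firm B: with q = P(High), equating Enter's and Stay's payoffs gives −7q = 23q − 11 ⇒ q = 11/30.

7/30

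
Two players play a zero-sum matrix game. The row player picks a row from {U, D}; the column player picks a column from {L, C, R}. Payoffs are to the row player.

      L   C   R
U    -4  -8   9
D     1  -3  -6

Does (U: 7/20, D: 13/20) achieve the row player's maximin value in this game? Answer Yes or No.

Against L this mix gives (7/20)·(-4) + (13/20)·1 = -3/4.
Against C this mix gives (7/20)·(-8) + (13/20)·(-3) = -19/4.
Against R this mix gives (7/20)·9 + (13/20)·(-6) = -3/4.
The column player will play C, holding the row player to -19/4. Shifting weight toward the row that does better against C would raise this floor (the equalizing mix achieves -15/4 against both C and R), so the proposed strategy is not optimal.

No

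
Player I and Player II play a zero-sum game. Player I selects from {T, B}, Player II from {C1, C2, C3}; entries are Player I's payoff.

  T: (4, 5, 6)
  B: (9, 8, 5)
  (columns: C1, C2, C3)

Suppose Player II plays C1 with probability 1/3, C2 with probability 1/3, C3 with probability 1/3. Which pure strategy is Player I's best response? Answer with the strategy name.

B

Expected payoff of T: (1/3)·4 + (1/3)·5 + (1/3)·6 = 5.
Expected payoff of B: (1/3)·9 + (1/3)·8 + (1/3)·5 = 22/3.
The largest is 22/3, so Player I's best response is B.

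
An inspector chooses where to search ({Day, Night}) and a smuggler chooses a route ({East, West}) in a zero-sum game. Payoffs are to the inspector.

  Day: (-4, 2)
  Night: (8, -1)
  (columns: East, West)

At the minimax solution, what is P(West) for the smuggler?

4/5

Row minima: Day → -4, Night → -1; maximin = -1.
Column maxima: East → 8, West → 2; minimax = 2.
-1 ≠ 2, so there is no saddle point; optimal play is mixed.
Let the inspector play Day with probability p. Expected payoff against East: (-4)p + 8(1−p) = −12p + 8; against West: 2p + (-1)(1−p) = 3p − 1.
Setting these equal: −12p + 8 = 3p − 1 ⇒ −15p = -9 ⇒ p = 3/5, and the value is (-12)·(3/5) + 8 = 4/5.
For the smuggler: with q = P(East), equating Day's and Night's payoffs gives −6q + 2 = 9q − 1 ⇒ q = 1/5.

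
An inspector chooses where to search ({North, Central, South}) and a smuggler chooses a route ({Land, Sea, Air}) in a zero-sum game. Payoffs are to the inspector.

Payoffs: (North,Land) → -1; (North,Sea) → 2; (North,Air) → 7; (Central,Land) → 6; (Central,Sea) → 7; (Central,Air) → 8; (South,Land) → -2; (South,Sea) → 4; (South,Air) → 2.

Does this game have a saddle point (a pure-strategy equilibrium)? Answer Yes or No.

Row minima: North → -1, Central → 6, South → -2; maximin = 6.
Column maxima: Land → 6, Sea → 7, Air → 8; minimax = 6.
maximin = minimax = 6, so a saddle point exists.

Yes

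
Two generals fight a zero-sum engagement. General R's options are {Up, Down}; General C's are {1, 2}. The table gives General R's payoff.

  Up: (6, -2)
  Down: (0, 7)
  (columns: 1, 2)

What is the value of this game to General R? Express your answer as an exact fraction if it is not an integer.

14/5

Row minima: Up → -2, Down → 0; maximin = 0.
Column maxima: 1 → 6, 2 → 7; minimax = 6.
0 ≠ 6, so there is no saddle point; optimal play is mixed.
Let General R play Up with probability p. Expected payoff against 1: 6p + 0(1−p) = 6p; against 2: (-2)p + 7(1−p) = −9p + 7.
Setting these equal: 6p = −9p + 7 ⇒ 15p = 7 ⇒ p = 7/15, and the value is (6)·(7/15) = 14/5.
For General C: with q = P(1), equating Up's and Down's payoffs gives 8q − 2 = −7q + 7 ⇒ q = 3/5.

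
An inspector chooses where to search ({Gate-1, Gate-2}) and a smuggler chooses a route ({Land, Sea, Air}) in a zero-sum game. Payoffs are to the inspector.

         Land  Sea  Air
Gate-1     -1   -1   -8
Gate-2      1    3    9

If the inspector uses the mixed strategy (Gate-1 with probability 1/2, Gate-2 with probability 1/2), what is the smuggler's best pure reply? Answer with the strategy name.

If the smuggler plays Land, the inspector's expected payoff is (1/2)·(-1) + (1/2)·1 = 0.
If the smuggler plays Sea, the inspector's expected payoff is (1/2)·(-1) + (1/2)·3 = 1.
If the smuggler plays Air, the inspector's expected payoff is (1/2)·(-8) + (1/2)·9 = 1/2.
The smuggler minimizes the inspector's payoff; the smallest is 0, so the best response is Land.

Land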